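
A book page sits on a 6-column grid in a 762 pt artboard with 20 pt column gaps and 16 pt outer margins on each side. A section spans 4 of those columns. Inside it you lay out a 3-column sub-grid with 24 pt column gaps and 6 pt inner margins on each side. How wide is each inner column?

140 pt

Outer content = 762 − 2·16 = 730 pt.
Subtracting 5 column gaps of 20 leaves 630 for 6 columns, so c = 105 pt.
Span of 4: 4·105 + 3·20 = 420 + 60 = 480 pt.
Inner content = 480 − 2·6 = 468 pt.
3d + 2·24 = 468 → 3d = 420 → d = 140 pt.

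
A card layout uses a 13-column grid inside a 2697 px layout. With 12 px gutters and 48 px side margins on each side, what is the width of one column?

189 px

Take off 96 px of margins, leaving 2601 px.
13c + 12·12 = 2601 → 13c = 2457 → c = 189 px.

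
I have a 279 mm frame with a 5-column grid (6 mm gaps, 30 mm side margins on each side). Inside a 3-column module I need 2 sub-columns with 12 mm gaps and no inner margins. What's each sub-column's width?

58.5 mm

Outer content = 279 − 2·30 = 219 mm.
5 columns + 4 gaps: 5c + 4·6 = 219.
5c = 219 − 24 = 195, so c = 39 mm.
Span of 3: 3·39 + 2·6 = 117 + 12 = 129 mm.
2 columns + 1 gap: 2d + 1·12 = 129.
2d = 129 − 12 = 117, so d = 58.5 mm.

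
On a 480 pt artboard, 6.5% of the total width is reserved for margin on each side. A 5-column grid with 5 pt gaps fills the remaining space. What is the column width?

79.52 pt

Each margin = 6.5% of 480 = 31.2 pt; content = 480 − 2·31.2 = 417.6 pt.
5c + 4·5 = 417.6 → 5c = 397.6 → c = 79.52 pt.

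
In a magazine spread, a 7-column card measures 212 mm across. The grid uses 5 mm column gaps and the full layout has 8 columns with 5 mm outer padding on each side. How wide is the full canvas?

7c + 6·5 = 212 → 7c = 182 → c = 26 mm.
Adding margins, columns and gutters: 10 + 208 + 35 = 253 mm.

253 mm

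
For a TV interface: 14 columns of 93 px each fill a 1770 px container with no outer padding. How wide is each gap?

36 px

14·93 + 13g = 1770 → 13g = 468 → g = 36 px.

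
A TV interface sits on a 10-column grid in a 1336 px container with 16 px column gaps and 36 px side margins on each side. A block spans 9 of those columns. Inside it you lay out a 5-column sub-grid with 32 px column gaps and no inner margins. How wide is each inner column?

Subtract both margins: 1336 − 2·36 = 1264 px.
Subtracting 9 column gaps of 16 leaves 1120 for 10 columns, so c = 112 px.
Span of 9: 9·112 + 8·16 = 1008 + 128 = 1136 px.
5 columns + 4 column gaps: 5d + 4·32 = 1136.
5d = 1136 − 128 = 1008, so d = 201.6 px.

201.6 px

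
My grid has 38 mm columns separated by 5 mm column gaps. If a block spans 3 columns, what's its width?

3-column span = 3·38 + 2·5 = 124 mm.

124 mm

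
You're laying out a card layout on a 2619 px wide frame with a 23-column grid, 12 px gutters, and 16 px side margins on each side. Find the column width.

101 px

Inside the margins: 2619 − 32 = 2587 px.
2587 − 22·12 = 2323; ÷23 gives c = 101 px.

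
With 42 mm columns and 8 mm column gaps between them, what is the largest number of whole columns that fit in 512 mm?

10 columns

10 columns: 10·42 + 9·8 = 492 mm ≤ 512.
11 columns: 542 mm > 512. So 10.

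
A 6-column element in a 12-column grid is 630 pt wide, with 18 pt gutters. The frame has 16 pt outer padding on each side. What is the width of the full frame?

1310 pt

6c + 5·18 = 630 → 6c = 540 → c = 90 pt.
Frame = 2·16 + 12·90 + 11·18 = 32 + 1080 + 198 = 1310 pt.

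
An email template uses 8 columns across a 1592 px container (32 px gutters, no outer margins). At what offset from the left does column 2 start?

8 columns + 7 gutters: 8c + 7·32 = 1592.
8c = 1592 − 224 = 1368, so c = 171 px.
No margin, so column 2 starts at 1·(column + gutter) = 1·203 = 203 px.

203 px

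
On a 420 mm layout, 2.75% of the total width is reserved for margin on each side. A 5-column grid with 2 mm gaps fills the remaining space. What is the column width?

77.78 mm

Margins: 2.75% × 420 = 11.55 mm each, so content = 420 − 23.1 = 396.9 mm.
396.9 − 4·2 = 388.9; ÷5 gives c = 77.78 mm.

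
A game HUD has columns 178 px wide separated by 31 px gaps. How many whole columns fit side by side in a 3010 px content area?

k columns need k·178 + (k−1)·31 = k·209 − 31.
k·209 − 31 ≤ 3010 → k ≤ 3041 / 209 ≈ 14.55, so k = 14.

14 columns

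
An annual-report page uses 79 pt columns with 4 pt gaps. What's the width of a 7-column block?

577 pt

7 columns plus 6 gaps: 553 + 24 = 577 pt.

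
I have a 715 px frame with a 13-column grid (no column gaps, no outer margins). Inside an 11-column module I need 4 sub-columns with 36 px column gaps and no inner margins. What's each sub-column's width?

With no column gaps, each column is 715/13 = 55 px.
With no column gaps, 11 columns span 11·55 = 605 px.
Subtracting 3 column gaps of 36 leaves 497 for 4 columns, so d = 124.25 px.

124.25 px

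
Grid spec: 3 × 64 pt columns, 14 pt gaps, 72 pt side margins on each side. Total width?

364 pt

Container = 2·72 + 3·64 + 2·14 = 144 + 192 + 28 = 364 pt.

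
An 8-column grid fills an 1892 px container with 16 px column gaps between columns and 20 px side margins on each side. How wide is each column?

Take off 40 px of margins, leaving 1852 px.
8 columns + 7 column gaps: 8c + 7·16 = 1852.
8c = 1852 − 112 = 1740, so c = 217.5 px.

217.5 px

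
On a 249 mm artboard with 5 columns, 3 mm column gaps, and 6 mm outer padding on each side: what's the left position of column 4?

Subtract both margins: 249 − 2·6 = 237 mm.
237 − 4·3 = 225; ÷5 gives c = 45 mm.
Each column+gutter stride is 48 mm; 3 of them past the 6 mm margin is 6 + 144 = 150 mm.

150 mm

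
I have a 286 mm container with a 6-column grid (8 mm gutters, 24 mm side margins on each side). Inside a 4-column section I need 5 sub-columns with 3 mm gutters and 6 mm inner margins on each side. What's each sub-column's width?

Subtract both margins: 286 − 2·24 = 238 mm.
6 columns + 5 gutters: 6c + 5·8 = 238.
6c = 238 − 40 = 198, so c = 33 mm.
4-column span = 4·33 + 3·8 = 156 mm.
Inner content = 156 − 2·6 = 144 mm.
144 − 4·3 = 132; ÷5 gives d = 26.4 mm.

26.4 mm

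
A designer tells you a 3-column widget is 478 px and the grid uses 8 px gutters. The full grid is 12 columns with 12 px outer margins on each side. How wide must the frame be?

478 − 2·8 = 462; ÷3 gives c = 154 px.
Adding margins, columns and gutters: 24 + 1848 + 88 = 1960 px.

1960 px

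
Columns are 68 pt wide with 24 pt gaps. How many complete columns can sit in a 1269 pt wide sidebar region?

14 columns

14 columns: 14·68 + 13·24 = 1264 pt ≤ 1269.
15 columns: 1356 pt > 1269. So 14.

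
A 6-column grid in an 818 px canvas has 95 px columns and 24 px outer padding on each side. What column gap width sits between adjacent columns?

40 px

Take off 48 px of margins, leaving 770 px.
6·95 + 5g = 770 → 5g = 200 → g = 40 px.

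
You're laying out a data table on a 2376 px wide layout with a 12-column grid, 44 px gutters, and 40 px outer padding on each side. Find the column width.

151 px

Take off 80 px of margins, leaving 2296 px.
12 columns + 11 gutters: 12c + 11·44 = 2296.
12c = 2296 − 484 = 1812, so c = 151 px.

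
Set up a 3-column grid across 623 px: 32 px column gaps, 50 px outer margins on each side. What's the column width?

Take off 100 px of margins, leaving 523 px.
Subtracting 2 column gaps of 32 leaves 459 for 3 columns, so c = 153 px.

153 px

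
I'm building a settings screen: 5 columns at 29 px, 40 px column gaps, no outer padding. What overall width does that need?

305 px

Total width: 5·29 + 4·40 = 305 px.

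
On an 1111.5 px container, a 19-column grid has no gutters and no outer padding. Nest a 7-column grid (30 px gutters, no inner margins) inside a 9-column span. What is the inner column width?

With no gutters, each column is 1111.5/19 = 58.5 px.
9-column span = 9·58.5 = 526.5 px.
Subtracting 6 gutters of 30 leaves 346.5 for 7 columns, so d = 49.5 px.

49.5 px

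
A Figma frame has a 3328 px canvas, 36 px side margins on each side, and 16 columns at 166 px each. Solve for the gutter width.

40 px

Content width = 3328 − 2·36 = 3256 px.
16 columns take 16·166 = 2656 px; remaining 600 splits into 15 gutters.
g = 600 / 15 = 40 px.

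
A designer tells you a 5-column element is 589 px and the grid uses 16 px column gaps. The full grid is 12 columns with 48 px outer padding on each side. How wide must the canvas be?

Subtracting 4 column gaps of 16 leaves 525 for 5 columns, so c = 105 px.
Adding margins, columns and gutters: 96 + 1260 + 176 = 1532 px.

1532 px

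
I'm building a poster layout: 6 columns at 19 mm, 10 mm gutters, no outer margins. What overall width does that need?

164 mm

Total width: 6·19 + 5·10 = 164 mm.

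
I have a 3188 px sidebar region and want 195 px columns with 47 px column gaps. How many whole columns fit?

13 columns: 13·195 + 12·47 = 3099 px ≤ 3188.
14 columns: 3341 px > 3188. So 13.

13 columns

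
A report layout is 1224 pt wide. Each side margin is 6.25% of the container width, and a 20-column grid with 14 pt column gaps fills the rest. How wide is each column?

1224 × (1 − 2·6.25%) = 1224 × 87.5% = 1071 pt for the columns.
Subtracting 19 column gaps of 14 leaves 805 for 20 columns, so c = 40.25 pt.

40.25 pt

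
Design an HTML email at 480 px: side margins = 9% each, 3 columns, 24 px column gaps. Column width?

480 × (1 − 2·9%) = 480 × 82% = 393.6 px for the columns.
3c + 2·24 = 393.6 → 3c = 345.6 → c = 115.2 px.

115.2 px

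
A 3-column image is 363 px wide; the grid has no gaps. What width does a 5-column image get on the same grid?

605 px

With no gaps, each column is 363/3 = 121 px.
5-column span = 5·121 = 605 px.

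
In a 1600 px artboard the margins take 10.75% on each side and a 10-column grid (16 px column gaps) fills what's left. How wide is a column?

111.2 px

1600 × (1 − 2·10.75%) = 1600 × 78.5% = 1256 px for the columns.
1256 − 9·16 = 1112; ÷10 gives c = 111.2 px.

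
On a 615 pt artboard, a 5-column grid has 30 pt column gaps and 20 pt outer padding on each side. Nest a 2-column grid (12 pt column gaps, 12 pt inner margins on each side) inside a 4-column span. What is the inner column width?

209 pt

Subtract both margins: 615 − 2·20 = 575 pt.
575 − 4·30 = 455; ÷5 gives c = 91 pt.
4 columns plus 3 column gaps: 364 + 90 = 454 pt.
Inner content = 454 − 2·12 = 430 pt.
2 columns + 1 column gap: 2d + 1·12 = 430.
2d = 430 − 12 = 418, so d = 209 pt.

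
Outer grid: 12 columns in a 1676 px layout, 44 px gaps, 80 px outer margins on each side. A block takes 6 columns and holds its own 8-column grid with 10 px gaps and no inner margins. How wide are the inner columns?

83.25 px

Outer content = 1676 − 2·80 = 1516 px.
12 columns + 11 gaps: 12c + 11·44 = 1516.
12c = 1516 − 484 = 1032, so c = 86 px.
Span of 6: 6·86 + 5·44 = 516 + 220 = 736 px.
8d + 7·10 = 736 → 8d = 666 → d = 83.25 px.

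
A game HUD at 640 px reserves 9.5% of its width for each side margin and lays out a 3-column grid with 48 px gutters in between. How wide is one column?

140.8 px

640 × (1 − 2·9.5%) = 640 × 81% = 518.4 px for the columns.
518.4 − 2·48 = 422.4; ÷3 gives c = 140.8 px.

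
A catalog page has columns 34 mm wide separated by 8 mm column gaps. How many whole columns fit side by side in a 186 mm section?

Each extra column adds 34 + 8 = 42 mm.
(186 + 8) / 42 = 4.62, so 4 columns fit.

4 columns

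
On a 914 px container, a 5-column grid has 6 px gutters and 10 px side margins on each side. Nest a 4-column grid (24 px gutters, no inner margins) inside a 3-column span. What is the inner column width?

Inside the margins: 914 − 20 = 894 px.
Subtracting 4 gutters of 6 leaves 870 for 5 columns, so c = 174 px.
3 columns plus 2 gutters: 522 + 12 = 534 px.
Subtracting 3 gutters of 24 leaves 462 for 4 columns, so d = 115.5 px.

115.5 px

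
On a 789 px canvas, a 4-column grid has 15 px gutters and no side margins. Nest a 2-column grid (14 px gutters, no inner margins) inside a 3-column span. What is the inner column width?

Subtracting 3 gutters of 15 leaves 744 for 4 columns, so c = 186 px.
3 columns plus 2 gutters: 558 + 30 = 588 px.
588 − 1·14 = 574; ÷2 gives d = 287 px.

287 px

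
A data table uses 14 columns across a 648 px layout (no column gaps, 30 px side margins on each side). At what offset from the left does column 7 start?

282 px

Inside the margins: 648 − 60 = 588 px.
588 / 14 = 42 px per column.
Each column+gutter stride is 42 px; 6 of them past the 30 px margin is 30 + 252 = 282 px.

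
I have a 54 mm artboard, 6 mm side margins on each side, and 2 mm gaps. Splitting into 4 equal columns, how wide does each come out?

9 mm

Take off 12 mm of margins, leaving 42 mm.
4 columns + 3 gaps: 4c + 3·2 = 42.
4c = 42 − 6 = 36, so c = 9 mm.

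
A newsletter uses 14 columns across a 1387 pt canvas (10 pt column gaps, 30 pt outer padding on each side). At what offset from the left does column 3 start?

221 pt

Content = 1387 − 2·30 = 1327 pt.
1327 − 13·10 = 1197; ÷14 gives c = 85.5 pt.
Each column+gutter stride is 95.5 pt; 2 of them past the 30 pt margin is 30 + 191 = 221 pt.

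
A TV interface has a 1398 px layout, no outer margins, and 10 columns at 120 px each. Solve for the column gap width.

22 px

10 columns take 10·120 = 1200 px; remaining 198 splits into 9 column gaps.
g = 198 / 9 = 22 px.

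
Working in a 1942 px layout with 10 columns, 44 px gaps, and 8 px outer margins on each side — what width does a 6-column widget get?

1138 px

Take off 16 px of margins, leaving 1926 px.
10 columns + 9 gaps: 10c + 9·44 = 1926.
10c = 1926 − 396 = 1530, so c = 153 px.
6 columns plus 5 gaps: 918 + 220 = 1138 px.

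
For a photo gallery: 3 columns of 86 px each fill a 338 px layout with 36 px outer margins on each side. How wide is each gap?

Inside the margins: 338 − 72 = 266 px.
3 columns take 3·86 = 258 px; remaining 8 splits into 2 gaps.
g = 8 / 2 = 4 px.

4 px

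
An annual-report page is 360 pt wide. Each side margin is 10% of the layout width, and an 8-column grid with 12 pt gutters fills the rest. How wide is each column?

Each margin = 10% of 360 = 36 pt; content = 360 − 2·36 = 288 pt.
8 columns + 7 gutters: 8c + 7·12 = 288.
8c = 288 − 84 = 204, so c = 25.5 pt.

25.5 pt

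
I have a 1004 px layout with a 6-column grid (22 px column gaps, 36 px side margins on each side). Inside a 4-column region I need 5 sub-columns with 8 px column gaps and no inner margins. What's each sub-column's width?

Inside the margins: 1004 − 72 = 932 px.
Subtracting 5 column gaps of 22 leaves 822 for 6 columns, so c = 137 px.
4 columns plus 3 column gaps: 548 + 66 = 614 px.
5d + 4·8 = 614 → 5d = 582 → d = 116.4 px.

116.4 px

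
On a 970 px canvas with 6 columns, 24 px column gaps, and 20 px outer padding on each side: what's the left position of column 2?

179 px

Take off 40 px of margins, leaving 930 px.
6 columns + 5 column gaps: 6c + 5·24 = 930.
6c = 930 − 120 = 810, so c = 135 px.
Before column 2: the margin + 1 column + 1 column gap.
Offset = 20 + 1·(135 + 24) = 20 + 159 = 179 px.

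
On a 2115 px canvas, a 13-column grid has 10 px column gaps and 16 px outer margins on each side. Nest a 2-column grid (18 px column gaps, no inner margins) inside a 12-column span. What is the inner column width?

Subtract both margins: 2115 − 2·16 = 2083 px.
2083 − 12·10 = 1963; ÷13 gives c = 151 px.
Span of 12: 12·151 + 11·10 = 1812 + 110 = 1922 px.
Subtracting 1 column gap of 18 leaves 1904 for 2 columns, so d = 952 px.

952 px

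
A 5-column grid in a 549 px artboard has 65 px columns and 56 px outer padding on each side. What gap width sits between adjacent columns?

Take off 112 px of margins, leaving 437 px.
Columns use 325 px, leaving 112 px across 4 gaps = 28 px each.

28 px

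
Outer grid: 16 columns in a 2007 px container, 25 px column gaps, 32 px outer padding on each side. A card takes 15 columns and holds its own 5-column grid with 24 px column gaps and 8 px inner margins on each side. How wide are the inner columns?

Take off 64 px of margins, leaving 1943 px.
1943 − 15·25 = 1568; ÷16 gives c = 98 px.
Span of 15: 15·98 + 14·25 = 1470 + 350 = 1820 px.
Inner content = 1820 − 2·8 = 1804 px.
Subtracting 4 column gaps of 24 leaves 1708 for 5 columns, so d = 341.6 px.

341.6 px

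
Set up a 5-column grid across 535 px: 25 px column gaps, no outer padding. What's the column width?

87 px

5 columns + 4 column gaps: 5c + 4·25 = 535.
5c = 535 − 100 = 435, so c = 87 px.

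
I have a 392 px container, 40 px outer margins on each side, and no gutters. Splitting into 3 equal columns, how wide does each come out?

104 px

Content width = 392 − 2·40 = 312 px.
3c = 312 → c = 104 px.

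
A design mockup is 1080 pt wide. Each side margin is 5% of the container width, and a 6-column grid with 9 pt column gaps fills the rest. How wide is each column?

Each margin = 5% of 1080 = 54 pt; content = 1080 − 2·54 = 972 pt.
972 − 5·9 = 927; ÷6 gives c = 154.5 pt.

154.5 pt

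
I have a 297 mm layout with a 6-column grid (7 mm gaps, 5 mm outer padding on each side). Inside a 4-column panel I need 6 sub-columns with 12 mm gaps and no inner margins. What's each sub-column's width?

21.5 mm

Inside the margins: 297 − 10 = 287 mm.
Subtracting 5 gaps of 7 leaves 252 for 6 columns, so c = 42 mm.
Span of 4: 4·42 + 3·7 = 168 + 21 = 189 mm.
6 columns + 5 gaps: 6d + 5·12 = 189.
6d = 189 − 60 = 129, so d = 21.5 mm.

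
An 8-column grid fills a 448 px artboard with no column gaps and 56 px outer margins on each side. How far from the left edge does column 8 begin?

350 px

Subtract both margins: 448 − 2·56 = 336 px.
With no column gaps, each column is 336/8 = 42 px.
Column 8 starts at margin + 7·(column + gutter) = 56 + 7·42 = 350 px.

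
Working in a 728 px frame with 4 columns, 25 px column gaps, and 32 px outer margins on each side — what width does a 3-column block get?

491.75 px

Inside the margins: 728 − 64 = 664 px.
4 columns + 3 column gaps: 4c + 3·25 = 664.
4c = 664 − 75 = 589, so c = 147.25 px.
Span of 3: 3·147.25 + 2·25 = 441.75 + 50 = 491.75 px.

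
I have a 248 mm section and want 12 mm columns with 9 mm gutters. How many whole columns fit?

12 columns: 12·12 + 11·9 = 243 mm ≤ 248.
13 columns: 264 mm > 248. So 12.

12 columns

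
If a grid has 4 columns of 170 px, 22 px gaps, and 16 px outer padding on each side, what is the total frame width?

778 px

Adding margins, columns and gutters: 32 + 680 + 66 = 778 px.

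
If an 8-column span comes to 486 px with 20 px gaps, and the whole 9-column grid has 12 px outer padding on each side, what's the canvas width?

8c + 7·20 = 486 → 8c = 346 → c = 43.25 px.
Total width: 2·12 + 9·43.25 + 8·20 = 573.25 px.

573.25 px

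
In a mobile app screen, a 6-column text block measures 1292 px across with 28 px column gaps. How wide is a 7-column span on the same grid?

1512 px

1292 − 5·28 = 1152; ÷6 gives c = 192 px.
7-column span = 7·192 + 6·28 = 1512 px.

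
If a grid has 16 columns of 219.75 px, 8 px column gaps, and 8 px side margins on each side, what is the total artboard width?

3652 px

Total width: 2·8 + 16·219.75 + 15·8 = 3652 px.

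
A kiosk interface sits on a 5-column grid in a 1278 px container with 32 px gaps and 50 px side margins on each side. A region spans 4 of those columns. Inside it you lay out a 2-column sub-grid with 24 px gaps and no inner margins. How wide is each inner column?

456 px

Outer content = 1278 − 2·50 = 1178 px.
5 columns + 4 gaps: 5c + 4·32 = 1178.
5c = 1178 − 128 = 1050, so c = 210 px.
4 columns plus 3 gaps: 840 + 96 = 936 px.
2 columns + 1 gap: 2d + 1·24 = 936.
2d = 936 − 24 = 912, so d = 456 px.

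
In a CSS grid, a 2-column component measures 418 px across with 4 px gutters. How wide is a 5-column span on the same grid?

1051 px

2 columns + 1 gutter: 2c + 1·4 = 418.
2c = 418 − 4 = 414, so c = 207 px.
Span of 5: 5·207 + 4·4 = 1035 + 16 = 1051 px.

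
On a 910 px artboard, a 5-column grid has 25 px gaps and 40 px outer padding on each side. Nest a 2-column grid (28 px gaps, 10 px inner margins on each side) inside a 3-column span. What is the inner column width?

Inside the margins: 910 − 80 = 830 px.
Subtracting 4 gaps of 25 leaves 730 for 5 columns, so c = 146 px.
Span of 3: 3·146 + 2·25 = 438 + 50 = 488 px.
Inner content = 488 − 2·10 = 468 px.
Subtracting 1 gap of 28 leaves 440 for 2 columns, so d = 220 px.

220 px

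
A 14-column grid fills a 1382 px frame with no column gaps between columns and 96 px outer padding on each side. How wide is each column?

Take off 192 px of margins, leaving 1190 px.
With no column gaps, each column is 1190/14 = 85 px.

85 px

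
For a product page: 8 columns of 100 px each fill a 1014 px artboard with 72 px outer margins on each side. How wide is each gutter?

10 px

Subtract both margins: 1014 − 2·72 = 870 px.
8 columns take 8·100 = 800 px; remaining 70 splits into 7 gutters.
g = 70 / 7 = 10 px.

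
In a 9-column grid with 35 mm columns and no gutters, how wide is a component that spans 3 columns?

With no gutters, 3 columns span 3·35 = 105 mm.

105 mm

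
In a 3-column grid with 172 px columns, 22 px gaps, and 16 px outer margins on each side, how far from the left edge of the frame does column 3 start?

404 px

Column 3 starts at margin + 2·(column + gutter) = 16 + 2·194 = 404 px.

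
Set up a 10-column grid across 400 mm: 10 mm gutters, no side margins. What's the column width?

31 mm

Subtracting 9 gutters of 10 leaves 310 for 10 columns, so c = 31 mm.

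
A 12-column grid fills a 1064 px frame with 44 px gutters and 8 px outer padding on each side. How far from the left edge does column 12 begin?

1009 px

Inside the margins: 1064 − 16 = 1048 px.
12 columns + 11 gutters: 12c + 11·44 = 1048.
12c = 1048 − 484 = 564, so c = 47 px.
Column 12 starts at margin + 11·(column + gutter) = 8 + 11·91 = 1009 px.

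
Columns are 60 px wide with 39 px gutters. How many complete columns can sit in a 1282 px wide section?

13 columns

k columns need k·60 + (k−1)·39 = k·99 − 39.
k·99 − 39 ≤ 1282 → k ≤ 1321 / 99 ≈ 13.34, so k = 13.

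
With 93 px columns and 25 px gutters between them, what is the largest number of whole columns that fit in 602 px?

5 columns: 5·93 + 4·25 = 565 px ≤ 602.
6 columns: 683 px > 602. So 5.

5 columns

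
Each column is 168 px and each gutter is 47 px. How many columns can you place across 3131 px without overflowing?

14 columns

k columns need k·168 + (k−1)·47 = k·215 − 47.
k·215 − 47 ≤ 3131 → k ≤ 3178 / 215 ≈ 14.78, so k = 14.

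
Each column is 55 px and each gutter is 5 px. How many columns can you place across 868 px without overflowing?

14 columns

14 columns: 14·55 + 13·5 = 835 px ≤ 868.
15 columns: 895 px > 868. So 14.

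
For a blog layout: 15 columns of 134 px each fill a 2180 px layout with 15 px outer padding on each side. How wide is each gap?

10 px

Inside the margins: 2180 − 30 = 2150 px.
15 columns take 15·134 = 2010 px; remaining 140 splits into 14 gaps.
g = 140 / 14 = 10 px.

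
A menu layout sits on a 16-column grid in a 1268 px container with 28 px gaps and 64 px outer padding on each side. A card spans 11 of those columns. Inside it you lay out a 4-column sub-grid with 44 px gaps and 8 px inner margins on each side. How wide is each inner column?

Subtract both margins: 1268 − 2·64 = 1140 px.
Subtracting 15 gaps of 28 leaves 720 for 16 columns, so c = 45 px.
11-column span = 11·45 + 10·28 = 775 px.
Inner content = 775 − 2·8 = 759 px.
4 columns + 3 gaps: 4d + 3·44 = 759.
4d = 759 − 132 = 627, so d = 156.75 px.

156.75 px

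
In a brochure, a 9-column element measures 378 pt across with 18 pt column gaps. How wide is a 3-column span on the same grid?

114 pt

9 columns + 8 column gaps: 9c + 8·18 = 378.
9c = 378 − 144 = 234, so c = 26 pt.
3 columns plus 2 column gaps: 78 + 36 = 114 pt.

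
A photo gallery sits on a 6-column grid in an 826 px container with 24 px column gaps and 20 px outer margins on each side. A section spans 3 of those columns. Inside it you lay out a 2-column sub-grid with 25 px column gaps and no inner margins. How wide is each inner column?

178 px

Inside the margins: 826 − 40 = 786 px.
Subtracting 5 column gaps of 24 leaves 666 for 6 columns, so c = 111 px.
3-column span = 3·111 + 2·24 = 381 px.
Subtracting 1 column gap of 25 leaves 356 for 2 columns, so d = 178 px.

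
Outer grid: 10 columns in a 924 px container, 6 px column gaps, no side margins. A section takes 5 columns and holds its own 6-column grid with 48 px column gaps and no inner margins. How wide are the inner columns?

Subtracting 9 column gaps of 6 leaves 870 for 10 columns, so c = 87 px.
5 columns plus 4 column gaps: 435 + 24 = 459 px.
459 − 5·48 = 219; ÷6 gives d = 36.5 px.

36.5 px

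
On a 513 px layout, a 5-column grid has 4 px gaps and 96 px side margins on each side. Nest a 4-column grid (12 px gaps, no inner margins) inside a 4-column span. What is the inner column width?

55 px

Outer content = 513 − 2·96 = 321 px.
321 − 4·4 = 305; ÷5 gives c = 61 px.
4-column span = 4·61 + 3·4 = 256 px.
256 − 3·12 = 220; ÷4 gives d = 55 px.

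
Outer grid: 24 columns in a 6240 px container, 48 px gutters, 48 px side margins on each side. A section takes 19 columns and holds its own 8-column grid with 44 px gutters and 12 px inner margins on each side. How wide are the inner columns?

565.25 px

Inside the margins: 6240 − 96 = 6144 px.
6144 − 23·48 = 5040; ÷24 gives c = 210 px.
Span of 19: 19·210 + 18·48 = 3990 + 864 = 4854 px.
Inner content = 4854 − 2·12 = 4830 px.
8 columns + 7 gutters: 8d + 7·44 = 4830.
8d = 4830 − 308 = 4522, so d = 565.25 px.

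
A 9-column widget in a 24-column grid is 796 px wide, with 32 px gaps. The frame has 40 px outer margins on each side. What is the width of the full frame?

2256 px

9c + 8·32 = 796 → 9c = 540 → c = 60 px.
Adding margins, columns and gutters: 80 + 1440 + 736 = 2256 px.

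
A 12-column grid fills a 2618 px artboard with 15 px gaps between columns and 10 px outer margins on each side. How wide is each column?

202.75 px

Subtract both margins: 2618 − 2·10 = 2598 px.
2598 − 11·15 = 2433; ÷12 gives c = 202.75 px.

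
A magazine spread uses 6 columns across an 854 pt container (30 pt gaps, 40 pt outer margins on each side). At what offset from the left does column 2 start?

Inside the margins: 854 − 80 = 774 pt.
6c + 5·30 = 774 → 6c = 624 → c = 104 pt.
Before column 2: the margin + 1 column + 1 gap.
Offset = 40 + 1·(104 + 30) = 40 + 134 = 174 pt.

174 pt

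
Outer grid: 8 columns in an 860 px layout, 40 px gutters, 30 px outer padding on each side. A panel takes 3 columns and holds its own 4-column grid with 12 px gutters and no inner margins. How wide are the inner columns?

59.75 px

Take off 60 px of margins, leaving 800 px.
8c + 7·40 = 800 → 8c = 520 → c = 65 px.
Span of 3: 3·65 + 2·40 = 195 + 80 = 275 px.
4d + 3·12 = 275 → 4d = 239 → d = 59.75 px.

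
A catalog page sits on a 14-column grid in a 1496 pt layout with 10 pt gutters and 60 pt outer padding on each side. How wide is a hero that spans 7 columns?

Subtract both margins: 1496 − 2·60 = 1376 pt.
1376 − 13·10 = 1246; ÷14 gives c = 89 pt.
Span of 7: 7·89 + 6·10 = 623 + 60 = 683 pt.

683 pt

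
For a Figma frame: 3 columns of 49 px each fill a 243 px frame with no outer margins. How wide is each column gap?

48 px

3 columns take 3·49 = 147 px; remaining 96 splits into 2 column gaps.
g = 96 / 2 = 48 px.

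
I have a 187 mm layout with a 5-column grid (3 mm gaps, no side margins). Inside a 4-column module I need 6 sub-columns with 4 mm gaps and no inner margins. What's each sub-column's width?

5c + 4·3 = 187 → 5c = 175 → c = 35 mm.
4 columns plus 3 gaps: 140 + 9 = 149 mm.
6 columns + 5 gaps: 6d + 5·4 = 149.
6d = 149 − 20 = 129, so d = 21.5 mm.

21.5 mm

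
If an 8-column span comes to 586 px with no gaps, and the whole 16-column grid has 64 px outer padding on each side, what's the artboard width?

With no gaps, each column is 586/8 = 73.25 px.
Artboard = 2·64 + 16·73.25 = 128 + 1172 = 1300 px.

1300 px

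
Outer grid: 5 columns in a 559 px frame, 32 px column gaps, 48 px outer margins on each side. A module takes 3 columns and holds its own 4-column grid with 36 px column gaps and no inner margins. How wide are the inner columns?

39.25 px

Subtract both margins: 559 − 2·48 = 463 px.
5 columns + 4 column gaps: 5c + 4·32 = 463.
5c = 463 − 128 = 335, so c = 67 px.
Span of 3: 3·67 + 2·32 = 201 + 64 = 265 px.
265 − 3·36 = 157; ÷4 gives d = 39.25 px.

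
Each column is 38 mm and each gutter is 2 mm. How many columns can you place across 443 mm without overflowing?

11 columns

Each extra column adds 38 + 2 = 40 mm.
(443 + 2) / 40 = 11.12, so 11 columns fit.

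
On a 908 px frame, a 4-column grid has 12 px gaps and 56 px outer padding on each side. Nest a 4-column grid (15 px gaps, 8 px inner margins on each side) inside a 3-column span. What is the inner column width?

Take off 112 px of margins, leaving 796 px.
4 columns + 3 gaps: 4c + 3·12 = 796.
4c = 796 − 36 = 760, so c = 190 px.
Span of 3: 3·190 + 2·12 = 570 + 24 = 594 px.
Inner content = 594 − 2·8 = 578 px.
4 columns + 3 gaps: 4d + 3·15 = 578.
4d = 578 − 45 = 533, so d = 133.25 px.

133.25 px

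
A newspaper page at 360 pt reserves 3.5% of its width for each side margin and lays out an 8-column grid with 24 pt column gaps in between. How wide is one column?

20.85 pt

Margins: 3.5% × 360 = 12.6 pt each, so content = 360 − 25.2 = 334.8 pt.
8 columns + 7 column gaps: 8c + 7·24 = 334.8.
8c = 334.8 − 168 = 166.8, so c = 20.85 pt.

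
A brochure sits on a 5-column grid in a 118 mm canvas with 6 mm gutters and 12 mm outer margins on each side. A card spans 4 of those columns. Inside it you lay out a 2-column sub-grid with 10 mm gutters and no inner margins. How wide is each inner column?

32 mm

Subtract both margins: 118 − 2·12 = 94 mm.
5 columns + 4 gutters: 5c + 4·6 = 94.
5c = 94 − 24 = 70, so c = 14 mm.
4-column span = 4·14 + 3·6 = 74 mm.
2d + 1·10 = 74 → 2d = 64 → d = 32 mm.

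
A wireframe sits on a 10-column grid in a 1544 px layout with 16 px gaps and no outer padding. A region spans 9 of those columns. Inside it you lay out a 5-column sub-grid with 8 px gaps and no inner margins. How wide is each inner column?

271.2 px

10 columns + 9 gaps: 10c + 9·16 = 1544.
10c = 1544 − 144 = 1400, so c = 140 px.
9 columns plus 8 gaps: 1260 + 128 = 1388 px.
1388 − 4·8 = 1356; ÷5 gives d = 271.2 px.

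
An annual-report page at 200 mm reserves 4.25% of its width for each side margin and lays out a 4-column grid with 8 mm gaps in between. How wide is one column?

39.75 mm

200 × (1 − 2·4.25%) = 200 × 91.5% = 183 mm for the columns.
183 − 3·8 = 159; ÷4 gives c = 39.75 mm.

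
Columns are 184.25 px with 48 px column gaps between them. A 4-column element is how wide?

881 px

4 columns plus 3 column gaps: 737 + 144 = 881 px.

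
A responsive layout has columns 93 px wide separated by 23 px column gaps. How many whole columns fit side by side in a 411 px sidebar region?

3 columns: 3·93 + 2·23 = 325 px ≤ 411.
4 columns: 441 px > 411. So 3.

3 columns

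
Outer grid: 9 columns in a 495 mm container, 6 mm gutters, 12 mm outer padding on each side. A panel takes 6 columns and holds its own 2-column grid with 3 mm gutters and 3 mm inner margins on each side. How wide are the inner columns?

Outer content = 495 − 2·12 = 471 mm.
9 columns + 8 gutters: 9c + 8·6 = 471.
9c = 471 − 48 = 423, so c = 47 mm.
6-column span = 6·47 + 5·6 = 312 mm.
Inner content = 312 − 2·3 = 306 mm.
2d + 1·3 = 306 → 2d = 303 → d = 151.5 mm.

151.5 mm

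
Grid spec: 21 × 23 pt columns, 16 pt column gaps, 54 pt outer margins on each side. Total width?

911 pt

Frame = 2·54 + 21·23 + 20·16 = 108 + 483 + 320 = 911 pt.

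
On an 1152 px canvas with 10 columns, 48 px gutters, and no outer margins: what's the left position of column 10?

1080 px

1152 − 9·48 = 720; ÷10 gives c = 72 px.
Each column+gutter stride is 120 px; with no margin, 9 of them is 1080 px.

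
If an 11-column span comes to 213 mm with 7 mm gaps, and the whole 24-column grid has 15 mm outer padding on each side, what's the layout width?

11c + 10·7 = 213 → 11c = 143 → c = 13 mm.
Adding margins, columns and gutters: 30 + 312 + 161 = 503 mm.

503 mm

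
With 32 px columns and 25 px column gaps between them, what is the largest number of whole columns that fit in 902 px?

Each extra column adds 32 + 25 = 57 px.
(902 + 25) / 57 = 16.26, so 16 columns fit.

16 columns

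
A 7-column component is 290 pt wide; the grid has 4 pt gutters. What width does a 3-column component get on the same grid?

122 pt

7c + 6·4 = 290 → 7c = 266 → c = 38 pt.
Span of 3: 3·38 + 2·4 = 114 + 8 = 122 pt.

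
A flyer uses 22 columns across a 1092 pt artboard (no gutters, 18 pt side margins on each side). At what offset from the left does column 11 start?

Inside the margins: 1092 − 36 = 1056 pt.
1056 / 22 = 48 pt per column.
Before column 11: the margin + 10 columns + 10 gutters.
Offset = 18 + 10·(48 + 0) = 18 + 480 = 498 pt.

498 pt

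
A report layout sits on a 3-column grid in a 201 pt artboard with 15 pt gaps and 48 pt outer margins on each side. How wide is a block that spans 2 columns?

Content width = 201 − 2·48 = 105 pt.
3c + 2·15 = 105 → 3c = 75 → c = 25 pt.
2-column span = 2·25 + 1·15 = 65 pt.

65 pt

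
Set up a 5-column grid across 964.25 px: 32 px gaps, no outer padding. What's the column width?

167.25 px

5c + 4·32 = 964.25 → 5c = 836.25 → c = 167.25 px.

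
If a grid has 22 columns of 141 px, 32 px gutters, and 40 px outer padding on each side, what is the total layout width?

3854 px

Layout = 2·40 + 22·141 + 21·32 = 80 + 3102 + 672 = 3854 px.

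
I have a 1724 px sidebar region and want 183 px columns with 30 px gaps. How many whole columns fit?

8 columns

8 columns: 8·183 + 7·30 = 1674 px ≤ 1724.
9 columns: 1887 px > 1724. So 8.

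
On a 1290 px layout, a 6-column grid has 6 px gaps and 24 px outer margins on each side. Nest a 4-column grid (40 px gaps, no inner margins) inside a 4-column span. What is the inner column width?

Outer content = 1290 − 2·24 = 1242 px.
Subtracting 5 gaps of 6 leaves 1212 for 6 columns, so c = 202 px.
Span of 4: 4·202 + 3·6 = 808 + 18 = 826 px.
826 − 3·40 = 706; ÷4 gives d = 176.5 px.

176.5 px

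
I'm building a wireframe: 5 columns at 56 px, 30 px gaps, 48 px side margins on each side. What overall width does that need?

496 px

Canvas = 2·48 + 5·56 + 4·30 = 96 + 280 + 120 = 496 px.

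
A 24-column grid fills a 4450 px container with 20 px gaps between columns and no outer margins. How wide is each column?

166.25 px

24 columns + 23 gaps: 24c + 23·20 = 4450.
24c = 4450 − 460 = 3990, so c = 166.25 px.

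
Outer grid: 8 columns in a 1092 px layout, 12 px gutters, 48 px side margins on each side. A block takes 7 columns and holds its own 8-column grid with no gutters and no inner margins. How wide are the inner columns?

108.75 px

Outer content = 1092 − 2·48 = 996 px.
8 columns + 7 gutters: 8c + 7·12 = 996.
8c = 996 − 84 = 912, so c = 114 px.
7 columns plus 6 gutters: 798 + 72 = 870 px.
870 / 8 = 108.75 px per column.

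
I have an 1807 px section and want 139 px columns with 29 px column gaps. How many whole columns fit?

Each extra column adds 139 + 29 = 168 px.
(1807 + 29) / 168 = 10.93, so 10 columns fit.

10 columns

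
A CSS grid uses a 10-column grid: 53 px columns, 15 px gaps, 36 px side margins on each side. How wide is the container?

Container = 2·36 + 10·53 + 9·15 = 72 + 530 + 135 = 737 px.

737 px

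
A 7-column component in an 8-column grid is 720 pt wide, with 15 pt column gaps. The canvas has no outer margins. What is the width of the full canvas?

Subtracting 6 column gaps of 15 leaves 630 for 7 columns, so c = 90 pt.
Canvas = 8·90 + 7·15 = 720 + 105 = 825 pt.

825 pt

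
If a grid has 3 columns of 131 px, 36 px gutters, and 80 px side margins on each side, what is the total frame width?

Total width: 2·80 + 3·131 + 2·36 = 625 px.

625 px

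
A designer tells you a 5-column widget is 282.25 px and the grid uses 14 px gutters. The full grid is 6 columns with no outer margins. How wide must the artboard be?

5c + 4·14 = 282.25 → 5c = 226.25 → c = 45.25 px.
Artboard = 6·45.25 + 5·14 = 271.5 + 70 = 341.5 px.

341.5 px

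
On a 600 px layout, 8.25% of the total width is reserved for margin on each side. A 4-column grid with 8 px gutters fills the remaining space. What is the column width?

Each margin = 8.25% of 600 = 49.5 px; content = 600 − 2·49.5 = 501 px.
Subtracting 3 gutters of 8 leaves 477 for 4 columns, so c = 119.25 px.

119.25 px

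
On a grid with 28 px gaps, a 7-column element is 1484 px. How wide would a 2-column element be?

Subtracting 6 gaps of 28 leaves 1316 for 7 columns, so c = 188 px.
2 columns plus 1 gap: 376 + 28 = 404 px.

404 px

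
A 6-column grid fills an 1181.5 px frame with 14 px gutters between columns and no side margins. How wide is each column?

185.25 px

6c + 5·14 = 1181.5 → 6c = 1111.5 → c = 185.25 px.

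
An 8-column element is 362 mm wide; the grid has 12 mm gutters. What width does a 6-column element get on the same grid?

8c + 7·12 = 362 → 8c = 278 → c = 34.75 mm.
6-column span = 6·34.75 + 5·12 = 268.5 mm.

268.5 mm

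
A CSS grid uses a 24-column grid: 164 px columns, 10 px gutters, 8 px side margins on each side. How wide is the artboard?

4182 px

Adding margins, columns and gutters: 16 + 3936 + 230 = 4182 px.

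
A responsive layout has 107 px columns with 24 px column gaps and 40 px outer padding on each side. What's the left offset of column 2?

171 px

Column 2 starts at margin + 1·(column + gutter) = 40 + 1·131 = 171 px.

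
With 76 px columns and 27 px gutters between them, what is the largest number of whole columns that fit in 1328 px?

13 columns

Each extra column adds 76 + 27 = 103 px.
(1328 + 27) / 103 = 13.16, so 13 columns fit.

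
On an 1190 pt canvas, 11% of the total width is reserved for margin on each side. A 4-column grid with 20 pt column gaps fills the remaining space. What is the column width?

Each margin = 11% of 1190 = 130.9 pt; content = 1190 − 2·130.9 = 928.2 pt.
4 columns + 3 column gaps: 4c + 3·20 = 928.2.
4c = 928.2 − 60 = 868.2, so c = 217.05 pt.

217.05 pt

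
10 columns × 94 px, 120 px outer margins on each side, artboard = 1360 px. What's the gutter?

20 px

Content width = 1360 − 2·120 = 1120 px.
10 columns take 10·94 = 940 px; remaining 180 splits into 9 gutters.
g = 180 / 9 = 20 px.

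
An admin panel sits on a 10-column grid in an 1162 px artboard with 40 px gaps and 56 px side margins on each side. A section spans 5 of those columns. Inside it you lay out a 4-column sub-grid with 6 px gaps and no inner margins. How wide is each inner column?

121.75 px

Subtract both margins: 1162 − 2·56 = 1050 px.
Subtracting 9 gaps of 40 leaves 690 for 10 columns, so c = 69 px.
Span of 5: 5·69 + 4·40 = 345 + 160 = 505 px.
Subtracting 3 gaps of 6 leaves 487 for 4 columns, so d = 121.75 px.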